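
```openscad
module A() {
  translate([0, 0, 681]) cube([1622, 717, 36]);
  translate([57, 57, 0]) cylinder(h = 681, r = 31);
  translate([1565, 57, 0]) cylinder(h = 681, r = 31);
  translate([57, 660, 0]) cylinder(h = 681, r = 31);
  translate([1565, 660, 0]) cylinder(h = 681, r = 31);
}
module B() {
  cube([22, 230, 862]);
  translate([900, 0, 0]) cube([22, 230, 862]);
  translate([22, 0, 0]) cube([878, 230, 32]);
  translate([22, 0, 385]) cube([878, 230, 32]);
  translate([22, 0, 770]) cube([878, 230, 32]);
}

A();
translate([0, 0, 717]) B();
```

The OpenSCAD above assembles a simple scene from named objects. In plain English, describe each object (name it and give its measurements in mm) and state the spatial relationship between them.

A is a rectangular dining table. The top is 1622×717×36 mm with its upper surface at z = 717 mm. It stands on four round legs of 62 mm diameter, each leg's bounding box inset 26 mm from the nearest pair of top edges, running from the floor to the underside of the top.

B is a bookshelf 922 mm wide overall, 230 mm deep and 862 mm tall. The two sides are 22 mm thick vertical panels. 3 horizontal shelves of 32 mm thickness span between the inner faces of the sides; the lowest shelf sits on the floor and shelves are stacked with a clear vertical gap of 353 mm between each pair.

The bookshelf is on top of the table.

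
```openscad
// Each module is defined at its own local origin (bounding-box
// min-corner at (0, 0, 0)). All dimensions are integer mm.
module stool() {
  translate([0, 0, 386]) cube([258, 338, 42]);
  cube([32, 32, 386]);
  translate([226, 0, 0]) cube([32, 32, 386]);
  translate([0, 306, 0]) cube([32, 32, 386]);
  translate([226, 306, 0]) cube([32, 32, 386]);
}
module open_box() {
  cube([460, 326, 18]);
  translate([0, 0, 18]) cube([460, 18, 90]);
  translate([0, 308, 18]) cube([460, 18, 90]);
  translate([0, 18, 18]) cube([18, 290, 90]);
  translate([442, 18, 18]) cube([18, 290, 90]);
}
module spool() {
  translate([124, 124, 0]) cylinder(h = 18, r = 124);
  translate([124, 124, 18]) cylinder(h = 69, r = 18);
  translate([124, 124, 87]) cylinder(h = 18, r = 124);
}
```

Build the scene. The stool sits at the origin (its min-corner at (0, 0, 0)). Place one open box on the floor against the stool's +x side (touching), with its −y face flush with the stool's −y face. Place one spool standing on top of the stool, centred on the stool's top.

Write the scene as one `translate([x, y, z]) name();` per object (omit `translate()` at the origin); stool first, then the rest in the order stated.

stool();
translate([258, 0, 0]) open_box();
translate([5, 45, 428]) spool();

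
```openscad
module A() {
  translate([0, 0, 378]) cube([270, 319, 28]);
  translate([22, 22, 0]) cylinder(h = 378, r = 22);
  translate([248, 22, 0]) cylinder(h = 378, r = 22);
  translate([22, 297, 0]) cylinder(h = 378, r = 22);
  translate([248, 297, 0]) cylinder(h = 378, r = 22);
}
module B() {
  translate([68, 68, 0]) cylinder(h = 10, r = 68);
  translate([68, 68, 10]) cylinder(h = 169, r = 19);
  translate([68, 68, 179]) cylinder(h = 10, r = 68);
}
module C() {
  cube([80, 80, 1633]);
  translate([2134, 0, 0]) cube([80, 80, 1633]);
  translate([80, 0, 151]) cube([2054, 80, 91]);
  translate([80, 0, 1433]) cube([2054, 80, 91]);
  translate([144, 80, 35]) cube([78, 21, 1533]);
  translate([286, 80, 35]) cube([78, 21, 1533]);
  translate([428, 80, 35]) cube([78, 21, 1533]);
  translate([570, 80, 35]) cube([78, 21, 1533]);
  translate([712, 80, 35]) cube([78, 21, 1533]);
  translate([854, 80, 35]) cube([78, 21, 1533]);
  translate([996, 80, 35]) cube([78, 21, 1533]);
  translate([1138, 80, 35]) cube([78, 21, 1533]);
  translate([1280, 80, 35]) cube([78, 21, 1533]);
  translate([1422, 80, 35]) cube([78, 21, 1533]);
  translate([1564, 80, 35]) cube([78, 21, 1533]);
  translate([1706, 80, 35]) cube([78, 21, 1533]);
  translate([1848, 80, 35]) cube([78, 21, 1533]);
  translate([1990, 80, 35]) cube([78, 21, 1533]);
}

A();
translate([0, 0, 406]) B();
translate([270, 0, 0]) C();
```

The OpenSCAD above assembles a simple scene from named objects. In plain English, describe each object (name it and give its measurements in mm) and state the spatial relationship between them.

A is a four-legged stool. The seat is 270×319 mm, 28 mm thick, top at z = 406 mm. It stands on four round legs, each 44 mm in diameter, from z = 0 to the seat underside, each leg's axis is inset half a diameter from the nearest pair of seat edges (so the leg's bounding box is flush with the corner).

B is a spool: two coaxial disc flanges of radius 68 mm and thickness 10 mm, joined by a core cylinder of radius 19 mm and height 169 mm. The lower flange rests on z = 0 and the three cylinders share a vertical axis.

C is a fence section. Two 80×80 mm posts, 1633 mm tall, stand on the floor with a clear span of 2054 mm between their inner faces. Two horizontal rails of 80×91 mm section span the gap between the posts with their undersides at z = 151 mm and z = 1433 mm, flush with the posts' −y face. 14 pickets, each 78 mm wide, 21 mm thick and 1533 mm tall, are fixed to the +y face of the rails with their bottoms at z = 35 mm, evenly spaced across the span with equal gaps (rounded down to the nearest mm) at the −x end and between each pair — any rounding remainder accumulates at the +x end.

The spool is on top of the stool. The fence section is against the stool's +x side, with their −y faces flush.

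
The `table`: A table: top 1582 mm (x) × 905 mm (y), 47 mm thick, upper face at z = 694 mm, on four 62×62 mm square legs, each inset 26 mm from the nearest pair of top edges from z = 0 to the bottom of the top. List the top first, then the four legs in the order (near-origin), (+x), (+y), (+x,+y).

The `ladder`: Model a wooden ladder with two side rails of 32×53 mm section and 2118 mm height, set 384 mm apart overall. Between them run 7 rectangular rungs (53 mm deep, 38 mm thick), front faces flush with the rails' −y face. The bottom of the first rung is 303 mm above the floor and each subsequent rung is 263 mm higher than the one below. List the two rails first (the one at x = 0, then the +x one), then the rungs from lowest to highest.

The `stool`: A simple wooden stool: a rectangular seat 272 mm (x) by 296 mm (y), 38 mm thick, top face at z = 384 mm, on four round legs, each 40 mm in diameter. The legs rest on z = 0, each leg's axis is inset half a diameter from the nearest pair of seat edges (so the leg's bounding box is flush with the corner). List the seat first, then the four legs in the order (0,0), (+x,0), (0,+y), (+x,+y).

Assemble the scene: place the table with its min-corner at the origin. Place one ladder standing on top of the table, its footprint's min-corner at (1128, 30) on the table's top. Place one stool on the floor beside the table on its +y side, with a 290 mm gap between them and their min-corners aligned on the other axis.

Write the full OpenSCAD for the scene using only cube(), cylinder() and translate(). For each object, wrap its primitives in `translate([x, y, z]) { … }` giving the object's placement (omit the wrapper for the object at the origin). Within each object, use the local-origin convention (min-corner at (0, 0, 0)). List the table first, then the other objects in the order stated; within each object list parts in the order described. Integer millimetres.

translate([0, 0, 647]) cube([1582, 905, 47]);
translate([26, 26, 0]) cube([62, 62, 647]);
translate([1494, 26, 0]) cube([62, 62, 647]);
translate([26, 817, 0]) cube([62, 62, 647]);
translate([1494, 817, 0]) cube([62, 62, 647]);
translate([1128, 30, 694]) {
  cube([32, 53, 2118]);
  translate([352, 0, 0]) cube([32, 53, 2118]);
  translate([32, 0, 303]) cube([320, 53, 38]);
  translate([32, 0, 566]) cube([320, 53, 38]);
  translate([32, 0, 829]) cube([320, 53, 38]);
  translate([32, 0, 1092]) cube([320, 53, 38]);
  translate([32, 0, 1355]) cube([320, 53, 38]);
  translate([32, 0, 1618]) cube([320, 53, 38]);
  translate([32, 0, 1881]) cube([320, 53, 38]);
}
translate([0, 1195, 0]) {
  translate([0, 0, 346]) cube([272, 296, 38]);
  translate([20, 20, 0]) cylinder(h = 346, r = 20);
  translate([252, 20, 0]) cylinder(h = 346, r = 20);
  translate([20, 276, 0]) cylinder(h = 346, r = 20);
  translate([252, 276, 0]) cylinder(h = 346, r = 20);
}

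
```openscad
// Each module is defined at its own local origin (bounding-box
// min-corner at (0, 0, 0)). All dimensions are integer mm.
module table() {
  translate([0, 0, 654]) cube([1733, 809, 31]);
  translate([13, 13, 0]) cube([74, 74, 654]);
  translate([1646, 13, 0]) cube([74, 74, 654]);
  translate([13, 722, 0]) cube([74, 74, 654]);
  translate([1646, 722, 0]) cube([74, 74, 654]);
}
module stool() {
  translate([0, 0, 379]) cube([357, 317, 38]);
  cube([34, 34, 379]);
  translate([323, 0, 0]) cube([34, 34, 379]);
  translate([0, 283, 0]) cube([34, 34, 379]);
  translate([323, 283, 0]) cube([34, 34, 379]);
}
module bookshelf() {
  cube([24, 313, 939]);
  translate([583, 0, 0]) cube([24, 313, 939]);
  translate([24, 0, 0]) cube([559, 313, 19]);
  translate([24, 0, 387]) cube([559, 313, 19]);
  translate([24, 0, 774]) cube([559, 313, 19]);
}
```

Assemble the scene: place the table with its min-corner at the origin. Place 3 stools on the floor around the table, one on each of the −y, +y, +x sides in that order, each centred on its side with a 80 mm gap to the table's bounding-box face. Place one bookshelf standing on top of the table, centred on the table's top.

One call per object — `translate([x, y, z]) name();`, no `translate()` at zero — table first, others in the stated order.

table();
translate([688, -397, 0]) stool();
translate([688, 889, 0]) stool();
translate([1813, 246, 0]) stool();
translate([563, 248, 685]) bookshelf();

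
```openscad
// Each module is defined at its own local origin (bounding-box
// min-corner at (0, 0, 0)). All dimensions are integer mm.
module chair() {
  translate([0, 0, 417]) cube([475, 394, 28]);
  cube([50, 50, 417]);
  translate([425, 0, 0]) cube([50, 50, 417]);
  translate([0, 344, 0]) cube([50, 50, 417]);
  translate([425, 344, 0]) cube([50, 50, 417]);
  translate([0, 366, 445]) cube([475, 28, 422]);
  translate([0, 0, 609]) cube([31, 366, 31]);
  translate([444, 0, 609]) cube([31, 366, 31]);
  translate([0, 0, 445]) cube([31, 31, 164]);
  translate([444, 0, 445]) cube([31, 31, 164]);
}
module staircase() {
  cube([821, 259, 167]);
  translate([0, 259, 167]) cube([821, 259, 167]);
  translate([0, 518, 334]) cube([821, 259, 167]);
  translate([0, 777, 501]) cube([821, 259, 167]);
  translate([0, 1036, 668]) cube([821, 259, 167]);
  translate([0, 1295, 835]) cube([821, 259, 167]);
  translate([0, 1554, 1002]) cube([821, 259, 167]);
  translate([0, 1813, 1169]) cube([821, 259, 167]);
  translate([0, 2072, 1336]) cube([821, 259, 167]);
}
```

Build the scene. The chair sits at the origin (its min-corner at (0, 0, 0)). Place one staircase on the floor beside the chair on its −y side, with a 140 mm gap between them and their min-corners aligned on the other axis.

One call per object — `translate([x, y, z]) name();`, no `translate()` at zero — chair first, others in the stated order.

chair();
translate([0, -2471, 0]) staircase();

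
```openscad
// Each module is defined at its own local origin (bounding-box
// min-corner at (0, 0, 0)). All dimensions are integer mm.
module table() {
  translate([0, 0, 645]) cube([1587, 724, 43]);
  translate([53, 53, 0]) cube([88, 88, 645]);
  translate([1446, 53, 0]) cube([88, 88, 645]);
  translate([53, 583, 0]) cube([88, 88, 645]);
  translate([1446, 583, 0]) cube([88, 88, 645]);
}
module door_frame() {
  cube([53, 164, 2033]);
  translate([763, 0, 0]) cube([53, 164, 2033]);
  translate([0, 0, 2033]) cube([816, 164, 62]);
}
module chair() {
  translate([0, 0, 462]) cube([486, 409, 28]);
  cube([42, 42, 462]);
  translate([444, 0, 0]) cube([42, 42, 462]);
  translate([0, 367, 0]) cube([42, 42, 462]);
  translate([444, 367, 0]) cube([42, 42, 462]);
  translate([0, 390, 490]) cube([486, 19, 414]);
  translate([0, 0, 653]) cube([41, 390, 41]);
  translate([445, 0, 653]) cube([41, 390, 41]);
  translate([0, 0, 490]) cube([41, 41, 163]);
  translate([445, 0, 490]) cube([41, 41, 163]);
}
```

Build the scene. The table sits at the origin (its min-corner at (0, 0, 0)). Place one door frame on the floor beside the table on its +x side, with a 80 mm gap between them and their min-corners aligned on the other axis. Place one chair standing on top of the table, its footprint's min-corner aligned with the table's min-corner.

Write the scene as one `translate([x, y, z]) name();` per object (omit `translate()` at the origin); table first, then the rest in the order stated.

table();
translate([1667, 0, 0]) door_frame();
translate([0, 0, 688]) chair();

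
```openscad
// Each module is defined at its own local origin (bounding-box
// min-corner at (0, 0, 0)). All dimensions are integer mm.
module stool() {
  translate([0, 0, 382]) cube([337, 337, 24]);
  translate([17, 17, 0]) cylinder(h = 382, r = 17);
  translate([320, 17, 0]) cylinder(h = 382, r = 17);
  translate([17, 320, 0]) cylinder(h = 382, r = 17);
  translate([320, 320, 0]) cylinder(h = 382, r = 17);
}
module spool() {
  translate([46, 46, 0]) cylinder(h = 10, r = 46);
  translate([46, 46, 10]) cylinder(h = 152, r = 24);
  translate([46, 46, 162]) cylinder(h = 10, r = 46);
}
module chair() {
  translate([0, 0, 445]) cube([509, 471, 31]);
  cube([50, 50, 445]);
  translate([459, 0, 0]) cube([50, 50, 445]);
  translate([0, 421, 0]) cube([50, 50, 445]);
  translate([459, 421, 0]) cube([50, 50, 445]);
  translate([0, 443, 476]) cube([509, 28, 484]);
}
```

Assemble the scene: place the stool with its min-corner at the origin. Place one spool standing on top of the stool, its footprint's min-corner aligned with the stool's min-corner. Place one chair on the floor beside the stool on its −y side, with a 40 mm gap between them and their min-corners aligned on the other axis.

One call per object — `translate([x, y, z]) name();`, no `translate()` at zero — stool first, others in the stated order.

stool();
translate([0, 0, 406]) spool();
translate([0, -511, 0]) chair();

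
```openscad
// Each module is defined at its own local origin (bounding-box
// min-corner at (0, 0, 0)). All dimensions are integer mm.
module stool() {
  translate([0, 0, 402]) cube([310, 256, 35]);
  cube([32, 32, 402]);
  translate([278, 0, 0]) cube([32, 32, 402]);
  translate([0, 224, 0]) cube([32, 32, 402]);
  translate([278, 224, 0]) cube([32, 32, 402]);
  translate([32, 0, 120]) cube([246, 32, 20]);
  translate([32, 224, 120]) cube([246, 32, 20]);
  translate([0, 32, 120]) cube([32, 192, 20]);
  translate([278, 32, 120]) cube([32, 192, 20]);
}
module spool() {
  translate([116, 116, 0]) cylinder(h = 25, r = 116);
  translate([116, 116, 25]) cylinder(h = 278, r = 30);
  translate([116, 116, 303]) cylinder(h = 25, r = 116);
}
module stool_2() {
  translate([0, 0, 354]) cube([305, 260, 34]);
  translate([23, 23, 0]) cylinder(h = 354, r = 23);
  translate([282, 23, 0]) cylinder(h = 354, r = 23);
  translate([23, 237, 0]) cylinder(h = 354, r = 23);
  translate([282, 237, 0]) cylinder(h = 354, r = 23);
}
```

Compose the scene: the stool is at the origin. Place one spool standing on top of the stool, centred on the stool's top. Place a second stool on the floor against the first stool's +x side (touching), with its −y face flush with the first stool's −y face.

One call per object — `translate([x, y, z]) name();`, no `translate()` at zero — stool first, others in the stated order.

stool();
translate([39, 12, 437]) spool();
translate([310, 0, 0]) stool_2();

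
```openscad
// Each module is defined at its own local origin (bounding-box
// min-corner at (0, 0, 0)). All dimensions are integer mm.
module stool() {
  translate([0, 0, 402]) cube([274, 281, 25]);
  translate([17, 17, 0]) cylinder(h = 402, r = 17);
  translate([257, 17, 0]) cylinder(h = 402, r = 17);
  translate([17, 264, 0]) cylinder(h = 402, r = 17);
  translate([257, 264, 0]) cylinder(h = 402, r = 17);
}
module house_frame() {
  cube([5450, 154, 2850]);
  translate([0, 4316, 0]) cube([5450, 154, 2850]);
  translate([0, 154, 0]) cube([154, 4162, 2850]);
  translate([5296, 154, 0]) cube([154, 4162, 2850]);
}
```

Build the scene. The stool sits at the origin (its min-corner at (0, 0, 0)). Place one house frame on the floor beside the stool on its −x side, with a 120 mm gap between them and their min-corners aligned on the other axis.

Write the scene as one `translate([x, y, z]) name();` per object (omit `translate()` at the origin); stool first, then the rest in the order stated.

stool();
translate([-5570, 0, 0]) house_frame();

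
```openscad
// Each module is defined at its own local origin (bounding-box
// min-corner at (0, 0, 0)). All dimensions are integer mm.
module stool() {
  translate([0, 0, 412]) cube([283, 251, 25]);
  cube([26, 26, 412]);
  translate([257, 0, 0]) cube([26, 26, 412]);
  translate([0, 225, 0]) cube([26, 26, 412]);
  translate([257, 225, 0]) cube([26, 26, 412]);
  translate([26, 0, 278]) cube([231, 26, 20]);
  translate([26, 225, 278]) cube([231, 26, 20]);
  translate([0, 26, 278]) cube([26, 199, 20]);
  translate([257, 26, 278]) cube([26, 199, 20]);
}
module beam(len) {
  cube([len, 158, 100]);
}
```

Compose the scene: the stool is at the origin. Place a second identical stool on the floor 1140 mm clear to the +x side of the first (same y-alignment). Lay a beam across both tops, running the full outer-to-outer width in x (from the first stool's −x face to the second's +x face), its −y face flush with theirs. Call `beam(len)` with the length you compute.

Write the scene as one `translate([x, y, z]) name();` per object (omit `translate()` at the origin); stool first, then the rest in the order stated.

stool();
translate([1423, 0, 0]) stool();
translate([0, 0, 437]) beam(1706);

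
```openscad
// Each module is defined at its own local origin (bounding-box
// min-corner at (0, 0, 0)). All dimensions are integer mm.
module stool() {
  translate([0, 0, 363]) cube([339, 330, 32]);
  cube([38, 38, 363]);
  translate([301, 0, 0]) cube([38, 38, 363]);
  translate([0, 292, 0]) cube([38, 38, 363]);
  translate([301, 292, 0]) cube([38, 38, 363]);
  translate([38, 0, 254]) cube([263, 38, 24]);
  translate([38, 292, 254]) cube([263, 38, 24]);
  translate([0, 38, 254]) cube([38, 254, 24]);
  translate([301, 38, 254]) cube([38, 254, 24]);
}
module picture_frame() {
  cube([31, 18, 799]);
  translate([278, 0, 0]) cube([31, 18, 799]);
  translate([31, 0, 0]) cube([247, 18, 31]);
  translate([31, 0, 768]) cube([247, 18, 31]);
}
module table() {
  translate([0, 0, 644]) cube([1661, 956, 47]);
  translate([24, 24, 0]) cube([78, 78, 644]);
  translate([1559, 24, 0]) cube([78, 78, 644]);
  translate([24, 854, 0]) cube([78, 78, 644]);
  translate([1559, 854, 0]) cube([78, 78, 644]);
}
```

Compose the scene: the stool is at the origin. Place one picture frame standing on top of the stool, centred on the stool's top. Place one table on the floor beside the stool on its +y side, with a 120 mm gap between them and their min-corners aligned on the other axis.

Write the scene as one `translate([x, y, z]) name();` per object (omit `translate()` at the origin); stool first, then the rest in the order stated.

stool();
translate([15, 156, 395]) picture_frame();
translate([0, 450, 0]) table();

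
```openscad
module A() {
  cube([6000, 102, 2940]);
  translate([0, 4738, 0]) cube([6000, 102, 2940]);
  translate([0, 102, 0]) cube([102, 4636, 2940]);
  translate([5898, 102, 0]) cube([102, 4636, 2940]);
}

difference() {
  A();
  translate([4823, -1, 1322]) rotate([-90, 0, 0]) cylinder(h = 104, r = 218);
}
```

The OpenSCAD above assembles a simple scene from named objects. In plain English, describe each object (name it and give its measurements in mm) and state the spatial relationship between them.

A is the wall frame of a small rectangular building: four walls, each 2940 mm tall and 102 mm thick, enclosing a footprint 6000 mm (x) by 4840 mm (y) outside-to-outside, with no floor or roof. The front and back walls (the −y and +y sides) span the full width; the two side walls fit between them.

The house frame has a circular hole of radius 218 mm through its front wall, centred at (x = 4823, z = 1322).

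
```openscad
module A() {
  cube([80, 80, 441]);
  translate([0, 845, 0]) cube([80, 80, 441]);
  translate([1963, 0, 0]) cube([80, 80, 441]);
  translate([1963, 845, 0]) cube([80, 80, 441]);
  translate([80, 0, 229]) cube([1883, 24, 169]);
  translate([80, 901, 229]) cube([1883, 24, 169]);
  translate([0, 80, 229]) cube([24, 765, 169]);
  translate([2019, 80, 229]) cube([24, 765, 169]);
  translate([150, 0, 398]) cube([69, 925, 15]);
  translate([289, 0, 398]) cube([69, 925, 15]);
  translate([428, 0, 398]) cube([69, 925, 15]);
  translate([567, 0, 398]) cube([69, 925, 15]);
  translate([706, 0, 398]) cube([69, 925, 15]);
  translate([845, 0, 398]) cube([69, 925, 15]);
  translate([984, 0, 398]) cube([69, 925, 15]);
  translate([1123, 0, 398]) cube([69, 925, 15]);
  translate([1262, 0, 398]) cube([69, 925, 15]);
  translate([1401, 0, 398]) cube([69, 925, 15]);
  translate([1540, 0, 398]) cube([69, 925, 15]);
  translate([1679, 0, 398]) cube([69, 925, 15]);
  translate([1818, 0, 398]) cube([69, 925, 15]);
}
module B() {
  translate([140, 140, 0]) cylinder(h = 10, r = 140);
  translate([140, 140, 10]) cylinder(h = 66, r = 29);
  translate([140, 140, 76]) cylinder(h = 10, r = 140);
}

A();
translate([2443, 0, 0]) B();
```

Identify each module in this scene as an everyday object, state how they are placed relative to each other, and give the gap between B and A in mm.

A is a bed frame. B is a spool. The spool is on the floor beside the bed frame on its +x side. The gap between the spool and the bed frame is 400 mm.

The spool's nearest face is 400 mm from the bed frame's +x face.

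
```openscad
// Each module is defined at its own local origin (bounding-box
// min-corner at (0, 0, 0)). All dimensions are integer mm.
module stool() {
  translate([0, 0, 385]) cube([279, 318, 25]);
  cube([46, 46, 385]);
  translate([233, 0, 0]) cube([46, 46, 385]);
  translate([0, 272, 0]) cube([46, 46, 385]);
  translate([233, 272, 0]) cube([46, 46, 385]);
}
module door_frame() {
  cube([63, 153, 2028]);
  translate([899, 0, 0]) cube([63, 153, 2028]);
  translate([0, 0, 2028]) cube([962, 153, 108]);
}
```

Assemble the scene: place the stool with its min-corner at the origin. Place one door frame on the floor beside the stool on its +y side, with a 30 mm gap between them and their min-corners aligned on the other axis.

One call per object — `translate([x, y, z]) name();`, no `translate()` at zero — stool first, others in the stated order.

stool();
translate([0, 348, 0]) door_frame();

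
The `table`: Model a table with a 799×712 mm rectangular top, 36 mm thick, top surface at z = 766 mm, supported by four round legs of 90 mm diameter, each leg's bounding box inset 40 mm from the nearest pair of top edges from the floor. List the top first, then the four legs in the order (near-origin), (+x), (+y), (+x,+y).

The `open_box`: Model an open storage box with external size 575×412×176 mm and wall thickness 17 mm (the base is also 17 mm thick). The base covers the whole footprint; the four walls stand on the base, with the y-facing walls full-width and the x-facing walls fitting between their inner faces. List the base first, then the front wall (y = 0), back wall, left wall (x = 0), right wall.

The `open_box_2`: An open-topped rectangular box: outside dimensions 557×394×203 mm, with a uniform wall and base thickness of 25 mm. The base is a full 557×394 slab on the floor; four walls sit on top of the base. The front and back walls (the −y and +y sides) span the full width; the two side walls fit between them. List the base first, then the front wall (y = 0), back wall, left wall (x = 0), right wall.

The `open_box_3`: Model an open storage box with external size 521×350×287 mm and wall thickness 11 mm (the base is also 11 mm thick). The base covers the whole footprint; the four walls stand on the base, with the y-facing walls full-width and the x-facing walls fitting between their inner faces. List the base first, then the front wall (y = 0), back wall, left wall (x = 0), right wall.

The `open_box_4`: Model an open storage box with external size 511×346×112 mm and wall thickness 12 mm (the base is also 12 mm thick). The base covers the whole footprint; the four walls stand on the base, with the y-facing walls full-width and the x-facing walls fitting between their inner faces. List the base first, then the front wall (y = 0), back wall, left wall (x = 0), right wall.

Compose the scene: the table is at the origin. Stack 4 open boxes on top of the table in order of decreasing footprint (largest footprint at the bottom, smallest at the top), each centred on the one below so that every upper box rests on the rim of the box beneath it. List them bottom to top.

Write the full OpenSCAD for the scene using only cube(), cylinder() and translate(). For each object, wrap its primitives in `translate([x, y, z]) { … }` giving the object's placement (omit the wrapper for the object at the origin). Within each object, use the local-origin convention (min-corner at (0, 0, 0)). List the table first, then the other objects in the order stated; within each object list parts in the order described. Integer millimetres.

translate([0, 0, 730]) cube([799, 712, 36]);
translate([85, 85, 0]) cylinder(h = 730, r = 45);
translate([714, 85, 0]) cylinder(h = 730, r = 45);
translate([85, 627, 0]) cylinder(h = 730, r = 45);
translate([714, 627, 0]) cylinder(h = 730, r = 45);
translate([112, 150, 766]) {
  cube([575, 412, 17]);
  translate([0, 0, 17]) cube([575, 17, 159]);
  translate([0, 395, 17]) cube([575, 17, 159]);
  translate([0, 17, 17]) cube([17, 378, 159]);
  translate([558, 17, 17]) cube([17, 378, 159]);
}
translate([121, 159, 942]) {
  cube([557, 394, 25]);
  translate([0, 0, 25]) cube([557, 25, 178]);
  translate([0, 369, 25]) cube([557, 25, 178]);
  translate([0, 25, 25]) cube([25, 344, 178]);
  translate([532, 25, 25]) cube([25, 344, 178]);
}
translate([139, 181, 1145]) {
  cube([521, 350, 11]);
  translate([0, 0, 11]) cube([521, 11, 276]);
  translate([0, 339, 11]) cube([521, 11, 276]);
  translate([0, 11, 11]) cube([11, 328, 276]);
  translate([510, 11, 11]) cube([11, 328, 276]);
}
translate([144, 183, 1432]) {
  cube([511, 346, 12]);
  translate([0, 0, 12]) cube([511, 12, 100]);
  translate([0, 334, 12]) cube([511, 12, 100]);
  translate([0, 12, 12]) cube([12, 322, 100]);
  translate([499, 12, 12]) cube([12, 322, 100]);
}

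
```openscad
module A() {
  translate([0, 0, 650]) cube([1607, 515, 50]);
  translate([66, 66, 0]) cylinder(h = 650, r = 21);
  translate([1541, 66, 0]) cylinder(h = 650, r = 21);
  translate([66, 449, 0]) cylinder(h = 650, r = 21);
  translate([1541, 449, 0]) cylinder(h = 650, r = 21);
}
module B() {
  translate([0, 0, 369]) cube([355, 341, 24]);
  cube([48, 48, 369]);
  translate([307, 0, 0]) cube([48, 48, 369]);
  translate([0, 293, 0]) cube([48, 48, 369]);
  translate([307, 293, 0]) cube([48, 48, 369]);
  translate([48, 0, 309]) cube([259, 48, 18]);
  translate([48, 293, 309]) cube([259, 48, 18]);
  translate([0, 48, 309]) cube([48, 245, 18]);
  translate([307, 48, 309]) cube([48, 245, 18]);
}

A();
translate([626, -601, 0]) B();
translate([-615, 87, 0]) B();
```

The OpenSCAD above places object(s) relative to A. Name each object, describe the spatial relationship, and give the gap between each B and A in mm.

Each stool's nearest face is 260 mm from the table's bounding box.

A is a table. B is a stool. Two stools sit around the table at the −y, −x sides. The gap between each stool and the table is 260 mm.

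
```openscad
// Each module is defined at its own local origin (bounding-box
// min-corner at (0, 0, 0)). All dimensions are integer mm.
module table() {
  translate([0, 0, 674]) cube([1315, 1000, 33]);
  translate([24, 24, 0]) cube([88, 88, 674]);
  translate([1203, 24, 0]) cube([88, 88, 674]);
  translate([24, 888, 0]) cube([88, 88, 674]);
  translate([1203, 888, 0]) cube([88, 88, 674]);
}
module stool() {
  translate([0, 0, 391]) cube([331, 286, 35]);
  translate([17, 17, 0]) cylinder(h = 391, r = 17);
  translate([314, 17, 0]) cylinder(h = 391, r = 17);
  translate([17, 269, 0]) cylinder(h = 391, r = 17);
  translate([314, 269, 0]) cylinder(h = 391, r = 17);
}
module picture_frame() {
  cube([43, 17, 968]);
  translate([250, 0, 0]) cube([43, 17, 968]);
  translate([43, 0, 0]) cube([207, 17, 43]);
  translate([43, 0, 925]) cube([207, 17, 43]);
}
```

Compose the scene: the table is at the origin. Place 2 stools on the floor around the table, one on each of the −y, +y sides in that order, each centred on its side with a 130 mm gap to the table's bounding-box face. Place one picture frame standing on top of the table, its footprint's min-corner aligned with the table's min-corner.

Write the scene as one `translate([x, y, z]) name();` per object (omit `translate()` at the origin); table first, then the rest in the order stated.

table();
translate([492, -416, 0]) stool();
translate([492, 1130, 0]) stool();
translate([0, 0, 707]) picture_frame();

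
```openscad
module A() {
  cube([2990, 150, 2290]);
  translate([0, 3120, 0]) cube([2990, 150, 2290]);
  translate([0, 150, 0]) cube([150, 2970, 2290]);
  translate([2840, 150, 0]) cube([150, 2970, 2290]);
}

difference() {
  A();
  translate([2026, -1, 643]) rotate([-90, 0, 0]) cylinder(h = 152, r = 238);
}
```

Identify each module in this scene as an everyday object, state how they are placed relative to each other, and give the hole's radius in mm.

The subtracted cylinder has r = 238 mm.

A is a house frame. The house frame has a circular hole through its front wall. The hole's radius is 238 mm.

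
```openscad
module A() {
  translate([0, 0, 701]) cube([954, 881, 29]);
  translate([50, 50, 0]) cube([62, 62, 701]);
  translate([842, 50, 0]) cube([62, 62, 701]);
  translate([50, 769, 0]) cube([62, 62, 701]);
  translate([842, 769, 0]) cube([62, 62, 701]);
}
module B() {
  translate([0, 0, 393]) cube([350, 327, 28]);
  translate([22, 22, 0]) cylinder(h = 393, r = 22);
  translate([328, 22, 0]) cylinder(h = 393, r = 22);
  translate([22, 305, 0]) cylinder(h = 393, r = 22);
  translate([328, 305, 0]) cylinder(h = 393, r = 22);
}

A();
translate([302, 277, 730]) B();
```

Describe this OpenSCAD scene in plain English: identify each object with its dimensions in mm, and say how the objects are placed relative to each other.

A is a table: top 954 mm (x) × 881 mm (y), 29 mm thick, upper face at z = 730 mm, on four 62×62 mm square legs, each inset 50 mm from the nearest pair of top edges, running from z = 0 to the bottom of the top.

B is a four-legged stool. The seat is 350×327 mm, 28 mm thick, top at z = 421 mm. It stands on four round legs, each 44 mm in diameter, from z = 0 to the seat underside, each leg's axis is inset half a diameter from the nearest pair of seat edges (so the leg's bounding box is flush with the corner).

The stool is on top of the table, centred.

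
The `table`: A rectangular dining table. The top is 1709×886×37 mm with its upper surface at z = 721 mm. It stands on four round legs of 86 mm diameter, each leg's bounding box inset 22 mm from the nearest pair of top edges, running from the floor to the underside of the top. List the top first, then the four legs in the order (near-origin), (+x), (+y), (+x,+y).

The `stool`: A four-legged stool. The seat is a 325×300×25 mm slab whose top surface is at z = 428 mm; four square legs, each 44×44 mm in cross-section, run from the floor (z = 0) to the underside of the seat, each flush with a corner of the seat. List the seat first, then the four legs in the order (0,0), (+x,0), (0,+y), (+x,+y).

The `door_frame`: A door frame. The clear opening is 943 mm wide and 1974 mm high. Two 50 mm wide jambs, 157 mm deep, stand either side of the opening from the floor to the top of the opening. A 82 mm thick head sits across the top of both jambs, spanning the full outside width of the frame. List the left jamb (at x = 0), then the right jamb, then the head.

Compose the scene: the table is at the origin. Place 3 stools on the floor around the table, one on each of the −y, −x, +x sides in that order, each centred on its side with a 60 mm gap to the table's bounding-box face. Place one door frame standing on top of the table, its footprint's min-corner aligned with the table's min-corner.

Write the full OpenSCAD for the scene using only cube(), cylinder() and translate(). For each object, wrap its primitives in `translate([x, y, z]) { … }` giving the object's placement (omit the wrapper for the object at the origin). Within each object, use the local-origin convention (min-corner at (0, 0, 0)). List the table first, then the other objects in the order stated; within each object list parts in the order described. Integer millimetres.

translate([0, 0, 684]) cube([1709, 886, 37]);
translate([65, 65, 0]) cylinder(h = 684, r = 43);
translate([1644, 65, 0]) cylinder(h = 684, r = 43);
translate([65, 821, 0]) cylinder(h = 684, r = 43);
translate([1644, 821, 0]) cylinder(h = 684, r = 43);
translate([692, -360, 0]) {
  translate([0, 0, 403]) cube([325, 300, 25]);
  cube([44, 44, 403]);
  translate([281, 0, 0]) cube([44, 44, 403]);
  translate([0, 256, 0]) cube([44, 44, 403]);
  translate([281, 256, 0]) cube([44, 44, 403]);
}
translate([-385, 293, 0]) {
  translate([0, 0, 403]) cube([325, 300, 25]);
  cube([44, 44, 403]);
  translate([281, 0, 0]) cube([44, 44, 403]);
  translate([0, 256, 0]) cube([44, 44, 403]);
  translate([281, 256, 0]) cube([44, 44, 403]);
}
translate([1769, 293, 0]) {
  translate([0, 0, 403]) cube([325, 300, 25]);
  cube([44, 44, 403]);
  translate([281, 0, 0]) cube([44, 44, 403]);
  translate([0, 256, 0]) cube([44, 44, 403]);
  translate([281, 256, 0]) cube([44, 44, 403]);
}
translate([0, 0, 721]) {
  cube([50, 157, 1974]);
  translate([993, 0, 0]) cube([50, 157, 1974]);
  translate([0, 0, 1974]) cube([1043, 157, 82]);
}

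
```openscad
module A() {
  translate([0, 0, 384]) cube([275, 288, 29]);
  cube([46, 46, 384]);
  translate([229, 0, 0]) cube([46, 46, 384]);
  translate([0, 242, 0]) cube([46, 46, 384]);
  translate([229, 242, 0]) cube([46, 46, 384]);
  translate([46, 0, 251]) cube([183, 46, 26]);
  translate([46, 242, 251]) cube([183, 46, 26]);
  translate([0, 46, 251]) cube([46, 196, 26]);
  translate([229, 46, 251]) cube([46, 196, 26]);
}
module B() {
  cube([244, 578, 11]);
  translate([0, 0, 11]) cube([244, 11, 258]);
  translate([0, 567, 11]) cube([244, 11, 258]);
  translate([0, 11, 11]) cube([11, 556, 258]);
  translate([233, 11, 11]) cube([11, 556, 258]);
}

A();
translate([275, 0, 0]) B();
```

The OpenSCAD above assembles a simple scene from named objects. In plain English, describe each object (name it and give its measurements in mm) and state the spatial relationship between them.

A is a simple wooden stool: a rectangular seat 275 mm (x) by 288 mm (y), 29 mm thick, top face at z = 413 mm, on four square legs, each 46×46 mm in cross-section. The legs rest on z = 0, each flush with a corner of the seat. Four stretchers, 46 mm wide and 26 mm tall, connect adjacent legs with their undersides at z = 251 mm, each running between the inner faces of the legs it joins and aligned with the legs' outer faces on the other axis.

B is an open-topped rectangular box: outside dimensions 244×578×269 mm, with a uniform wall and base thickness of 11 mm. The base is a full 244×578 slab on the floor; four walls sit on top of the base. The front and back walls (the −y and +y sides) span the full width; the two side walls fit between them.

The open box is against the stool's +x side, with their −y faces flush.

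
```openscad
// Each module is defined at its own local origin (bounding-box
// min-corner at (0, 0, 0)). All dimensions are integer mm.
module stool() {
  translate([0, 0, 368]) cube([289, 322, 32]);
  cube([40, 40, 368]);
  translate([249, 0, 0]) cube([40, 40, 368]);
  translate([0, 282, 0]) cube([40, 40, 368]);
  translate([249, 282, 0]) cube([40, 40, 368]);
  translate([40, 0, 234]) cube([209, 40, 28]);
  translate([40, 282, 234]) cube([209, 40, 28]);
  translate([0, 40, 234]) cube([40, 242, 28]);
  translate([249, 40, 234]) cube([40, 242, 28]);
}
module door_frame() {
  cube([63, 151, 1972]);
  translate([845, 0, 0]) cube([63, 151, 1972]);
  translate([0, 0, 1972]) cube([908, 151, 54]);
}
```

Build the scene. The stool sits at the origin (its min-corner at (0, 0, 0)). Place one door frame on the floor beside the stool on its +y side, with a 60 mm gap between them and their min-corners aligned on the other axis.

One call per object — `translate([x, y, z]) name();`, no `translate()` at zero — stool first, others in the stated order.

stool();
translate([0, 382, 0]) door_frame();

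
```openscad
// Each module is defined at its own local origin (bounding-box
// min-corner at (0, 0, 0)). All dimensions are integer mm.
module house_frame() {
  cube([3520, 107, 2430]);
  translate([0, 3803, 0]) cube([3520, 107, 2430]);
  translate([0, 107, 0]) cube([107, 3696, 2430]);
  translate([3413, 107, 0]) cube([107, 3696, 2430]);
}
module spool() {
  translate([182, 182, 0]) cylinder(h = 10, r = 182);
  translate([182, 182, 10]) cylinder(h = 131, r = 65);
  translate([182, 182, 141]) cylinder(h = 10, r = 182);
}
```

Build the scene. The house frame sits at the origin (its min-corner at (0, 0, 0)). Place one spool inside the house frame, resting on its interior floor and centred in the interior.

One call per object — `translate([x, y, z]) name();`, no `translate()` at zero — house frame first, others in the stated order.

house_frame();
translate([1578, 1773, 0]) spool();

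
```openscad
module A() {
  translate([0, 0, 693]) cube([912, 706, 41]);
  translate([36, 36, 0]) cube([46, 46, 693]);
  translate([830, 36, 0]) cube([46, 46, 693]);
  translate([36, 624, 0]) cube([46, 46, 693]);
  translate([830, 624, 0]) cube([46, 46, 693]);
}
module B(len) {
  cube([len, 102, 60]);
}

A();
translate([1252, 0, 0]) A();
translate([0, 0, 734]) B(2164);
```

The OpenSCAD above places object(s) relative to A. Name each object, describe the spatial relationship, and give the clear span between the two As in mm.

Second table starts at x = 1252; first ends at x = 912; clear span = 1252 − 912 = 340 mm.

A is a table. B is a beam. A beam spans the tops of two tables. The clear span between the two tables is 340 mm.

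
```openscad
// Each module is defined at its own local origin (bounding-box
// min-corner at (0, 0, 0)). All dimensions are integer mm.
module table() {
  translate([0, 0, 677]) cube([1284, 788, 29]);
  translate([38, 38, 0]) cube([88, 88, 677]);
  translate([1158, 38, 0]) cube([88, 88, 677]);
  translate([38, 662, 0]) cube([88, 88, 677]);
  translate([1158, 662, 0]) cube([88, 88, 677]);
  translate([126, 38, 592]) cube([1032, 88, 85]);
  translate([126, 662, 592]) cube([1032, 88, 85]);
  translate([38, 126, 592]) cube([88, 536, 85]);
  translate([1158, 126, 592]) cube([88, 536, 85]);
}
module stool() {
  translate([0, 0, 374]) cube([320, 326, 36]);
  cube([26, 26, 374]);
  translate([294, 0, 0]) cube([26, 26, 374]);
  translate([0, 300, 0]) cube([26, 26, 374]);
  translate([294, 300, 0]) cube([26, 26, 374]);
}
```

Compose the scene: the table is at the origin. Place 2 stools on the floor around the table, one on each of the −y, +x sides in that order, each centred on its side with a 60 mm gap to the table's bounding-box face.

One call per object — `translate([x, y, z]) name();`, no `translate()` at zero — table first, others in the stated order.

table();
translate([482, -386, 0]) stool();
translate([1344, 231, 0]) stool();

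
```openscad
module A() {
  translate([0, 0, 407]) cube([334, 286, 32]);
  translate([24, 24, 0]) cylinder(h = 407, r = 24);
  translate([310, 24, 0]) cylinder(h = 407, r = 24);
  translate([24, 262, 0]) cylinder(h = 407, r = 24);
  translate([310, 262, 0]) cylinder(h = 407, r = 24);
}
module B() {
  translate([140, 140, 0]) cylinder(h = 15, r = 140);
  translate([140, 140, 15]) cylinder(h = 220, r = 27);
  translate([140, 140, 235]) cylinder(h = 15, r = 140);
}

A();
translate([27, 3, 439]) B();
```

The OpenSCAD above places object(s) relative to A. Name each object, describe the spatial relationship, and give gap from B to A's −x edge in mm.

A is a stool. B is a spool. The spool is on top of the stool, centred. The gap from the spool to the stool's −x edge is 27 mm.

The spool's min-x is at 27; the stool's min-x is 0; gap = 27 mm.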